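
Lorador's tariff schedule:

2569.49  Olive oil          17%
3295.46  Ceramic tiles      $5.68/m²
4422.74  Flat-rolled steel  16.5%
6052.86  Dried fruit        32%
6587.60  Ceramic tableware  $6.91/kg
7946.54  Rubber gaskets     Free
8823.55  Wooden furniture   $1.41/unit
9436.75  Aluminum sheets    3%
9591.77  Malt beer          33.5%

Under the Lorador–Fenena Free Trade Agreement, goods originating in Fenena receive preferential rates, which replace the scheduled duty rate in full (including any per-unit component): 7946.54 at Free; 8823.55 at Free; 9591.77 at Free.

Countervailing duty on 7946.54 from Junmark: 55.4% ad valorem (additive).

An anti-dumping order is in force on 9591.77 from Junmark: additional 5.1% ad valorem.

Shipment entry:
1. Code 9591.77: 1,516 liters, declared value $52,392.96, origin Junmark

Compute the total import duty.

$20,223.68

Line 1 (9591.77, Junmark, 1,516 liters, $52,392.96):
Base rate for 9591.77 is 33.5%.
9591.77 has an FTA preferential rate, but origin Junmark is not Fenena; base rate stands.
Additional duty on 9591.77 from Junmark: +5.1%. Applied ad valorem rate: 33.5% + 5.1% = 38.6%.
Duty = $52,392.96 × 38.6% = $20,223.68.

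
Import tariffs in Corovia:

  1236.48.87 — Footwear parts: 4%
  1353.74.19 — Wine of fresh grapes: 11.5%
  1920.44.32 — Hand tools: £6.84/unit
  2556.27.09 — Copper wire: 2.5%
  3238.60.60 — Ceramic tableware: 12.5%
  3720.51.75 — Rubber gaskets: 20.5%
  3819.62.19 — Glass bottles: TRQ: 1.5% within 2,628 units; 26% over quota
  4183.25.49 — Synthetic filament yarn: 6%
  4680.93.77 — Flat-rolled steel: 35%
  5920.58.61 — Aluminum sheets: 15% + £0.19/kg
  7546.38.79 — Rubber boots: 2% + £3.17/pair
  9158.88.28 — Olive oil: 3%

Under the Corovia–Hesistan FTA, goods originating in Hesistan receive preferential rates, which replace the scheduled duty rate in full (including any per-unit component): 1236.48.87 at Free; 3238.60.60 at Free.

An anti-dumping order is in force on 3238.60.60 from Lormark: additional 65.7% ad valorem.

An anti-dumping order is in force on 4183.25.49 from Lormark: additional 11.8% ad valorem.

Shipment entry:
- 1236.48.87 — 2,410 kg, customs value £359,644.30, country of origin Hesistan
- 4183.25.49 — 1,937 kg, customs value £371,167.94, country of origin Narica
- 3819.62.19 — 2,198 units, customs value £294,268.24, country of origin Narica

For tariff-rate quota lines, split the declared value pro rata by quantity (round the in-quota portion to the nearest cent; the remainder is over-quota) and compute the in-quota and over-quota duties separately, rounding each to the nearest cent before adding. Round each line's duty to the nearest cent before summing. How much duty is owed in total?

£26,684.10

Line 1 (1236.48.87, Hesistan, 2,410 kg, £359,644.30):
Base rate for 1236.48.87 is 4%.
Origin Hesistan qualifies under the Corovia–Hesistan agreement and 1236.48.87 is covered: preferential rate Free applies instead.
Duty = £359,644.30 × 0% = £0.00.
Line 2 (4183.25.49, Narica, 1,937 kg, £371,167.94):
Base rate for 4183.25.49 is 6%.
The additional-duty order on 4183.25.49 targets Lormark, not Narica; it does not apply.
Duty = £371,167.94 × 6% = £22,270.08.
Line 3 (3819.62.19, Narica, 2,198 units, £294,268.24):
Code 3819.62.19 is under a tariff-rate quota (threshold 2,628 units). Quantity 2,198 units is within the quota, so the in-quota rate 1.5% applies to the full value.
Duty = £294,268.24 × 1.5% = £4,414.02.
Total = £0.00 + £22,270.08 + £4,414.02 = £26,684.10.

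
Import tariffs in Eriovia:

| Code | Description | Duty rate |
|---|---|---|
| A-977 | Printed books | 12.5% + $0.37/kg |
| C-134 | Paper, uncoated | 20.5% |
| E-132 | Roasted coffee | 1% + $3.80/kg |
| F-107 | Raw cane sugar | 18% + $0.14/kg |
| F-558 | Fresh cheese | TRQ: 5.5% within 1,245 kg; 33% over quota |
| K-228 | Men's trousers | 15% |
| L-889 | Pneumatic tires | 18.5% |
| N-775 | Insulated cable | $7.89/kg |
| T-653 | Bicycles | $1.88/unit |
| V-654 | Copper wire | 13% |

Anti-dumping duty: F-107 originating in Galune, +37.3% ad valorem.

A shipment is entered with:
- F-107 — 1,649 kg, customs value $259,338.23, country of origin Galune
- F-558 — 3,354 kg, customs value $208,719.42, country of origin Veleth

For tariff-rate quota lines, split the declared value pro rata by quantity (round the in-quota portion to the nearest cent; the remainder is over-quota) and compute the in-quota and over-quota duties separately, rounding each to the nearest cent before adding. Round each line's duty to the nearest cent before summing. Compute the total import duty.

Line 1 (F-107, Galune, 1,649 kg, $259,338.23):
Base rate for F-107 is 18% + $0.14/kg.
Additional duty on F-107 from Galune: +37.3%. Applied ad valorem rate: 18% + 37.3% = 55.3%.
Duty = $259,338.23 × 55.3% + 1,649 × $0.14 = $143,644.90.
Line 2 (F-558, Veleth, 3,354 kg, $208,719.42):
Code F-558 is under a tariff-rate quota (threshold 1,245 kg). In-quota: 1,245 kg at 5.5%; over-quota: 2,109 kg at 33%.
Pro-rata value split: in-quota = $208,719.42 × 1,245/3,354 = $77,476.35; over-quota = $208,719.42 − $77,476.35 = $131,243.07.
In-quota duty = $77,476.35 × 5.5% = $4,261.20. Over-quota duty = $131,243.07 × 33% = $43,310.21.
Line duty = $4,261.20 + $43,310.21 = $47,571.41.
Total = $143,644.90 + $47,571.41 = $191,216.31.

$191,216.31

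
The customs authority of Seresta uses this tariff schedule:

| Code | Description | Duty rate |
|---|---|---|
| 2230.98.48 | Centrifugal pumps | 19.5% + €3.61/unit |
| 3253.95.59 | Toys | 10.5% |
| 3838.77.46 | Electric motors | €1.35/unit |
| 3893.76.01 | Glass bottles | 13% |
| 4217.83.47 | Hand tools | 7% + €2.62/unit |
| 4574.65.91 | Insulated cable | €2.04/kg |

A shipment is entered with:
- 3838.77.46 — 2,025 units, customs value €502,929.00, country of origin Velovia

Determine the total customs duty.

Line 1 (3838.77.46, Velovia, 2,025 units, €502,929.00):
Base rate for 3838.77.46 is €1.35/unit.
Duty = 2,025 × €1.35 = €2,733.75.

€2,733.75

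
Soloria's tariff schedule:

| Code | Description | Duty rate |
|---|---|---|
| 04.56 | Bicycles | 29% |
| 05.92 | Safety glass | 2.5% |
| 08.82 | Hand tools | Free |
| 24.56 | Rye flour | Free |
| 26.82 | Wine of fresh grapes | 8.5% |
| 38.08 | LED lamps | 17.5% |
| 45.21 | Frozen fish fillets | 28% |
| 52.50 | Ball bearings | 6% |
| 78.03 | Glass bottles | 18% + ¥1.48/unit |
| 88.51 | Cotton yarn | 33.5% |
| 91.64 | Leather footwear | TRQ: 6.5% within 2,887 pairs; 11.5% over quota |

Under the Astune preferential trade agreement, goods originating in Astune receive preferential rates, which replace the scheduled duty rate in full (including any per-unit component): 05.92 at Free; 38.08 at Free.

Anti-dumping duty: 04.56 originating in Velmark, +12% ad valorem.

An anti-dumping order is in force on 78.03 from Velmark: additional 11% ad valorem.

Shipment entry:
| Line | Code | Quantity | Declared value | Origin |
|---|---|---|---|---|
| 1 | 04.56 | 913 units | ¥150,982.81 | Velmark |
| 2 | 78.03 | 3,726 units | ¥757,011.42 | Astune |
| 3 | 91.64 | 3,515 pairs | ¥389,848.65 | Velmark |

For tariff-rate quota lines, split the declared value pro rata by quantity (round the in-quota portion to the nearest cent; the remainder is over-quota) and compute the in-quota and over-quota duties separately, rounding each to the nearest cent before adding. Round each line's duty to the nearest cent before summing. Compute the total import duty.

¥232,502.23

Line 1 (04.56, Velmark, 913 units, ¥150,982.81):
Base rate for 04.56 is 29%.
Additional duty on 04.56 from Velmark: +12%. Applied ad valorem rate: 29% + 12% = 41%.
Duty = ¥150,982.81 × 41% = ¥61,902.95.
Line 2 (78.03, Astune, 3,726 units, ¥757,011.42):
Base rate for 78.03 is 18% + ¥1.48/unit.
Origin Astune is the FTA partner but 78.03 is not on the preference list; base rate stands.
The additional-duty order on 78.03 targets Velmark, not Astune; it does not apply.
Duty = ¥757,011.42 × 18% + 3,726 × ¥1.48 = ¥141,776.54.
Line 3 (91.64, Velmark, 3,515 pairs, ¥389,848.65):
Code 91.64 is under a tariff-rate quota (threshold 2,887 pairs). In-quota: 2,887 pairs at 6.5%; over-quota: 628 pairs at 11.5%.
Pro-rata value split: in-quota = ¥389,848.65 × 2,887/3,515 = ¥320,197.17; over-quota = ¥389,848.65 − ¥320,197.17 = ¥69,651.48.
In-quota duty = ¥320,197.17 × 6.5% = ¥20,812.82. Over-quota duty = ¥69,651.48 × 11.5% = ¥8,009.92.
Line duty = ¥20,812.82 + ¥8,009.92 = ¥28,822.74.
Total = ¥61,902.95 + ¥141,776.54 + ¥28,822.74 = ¥232,502.23.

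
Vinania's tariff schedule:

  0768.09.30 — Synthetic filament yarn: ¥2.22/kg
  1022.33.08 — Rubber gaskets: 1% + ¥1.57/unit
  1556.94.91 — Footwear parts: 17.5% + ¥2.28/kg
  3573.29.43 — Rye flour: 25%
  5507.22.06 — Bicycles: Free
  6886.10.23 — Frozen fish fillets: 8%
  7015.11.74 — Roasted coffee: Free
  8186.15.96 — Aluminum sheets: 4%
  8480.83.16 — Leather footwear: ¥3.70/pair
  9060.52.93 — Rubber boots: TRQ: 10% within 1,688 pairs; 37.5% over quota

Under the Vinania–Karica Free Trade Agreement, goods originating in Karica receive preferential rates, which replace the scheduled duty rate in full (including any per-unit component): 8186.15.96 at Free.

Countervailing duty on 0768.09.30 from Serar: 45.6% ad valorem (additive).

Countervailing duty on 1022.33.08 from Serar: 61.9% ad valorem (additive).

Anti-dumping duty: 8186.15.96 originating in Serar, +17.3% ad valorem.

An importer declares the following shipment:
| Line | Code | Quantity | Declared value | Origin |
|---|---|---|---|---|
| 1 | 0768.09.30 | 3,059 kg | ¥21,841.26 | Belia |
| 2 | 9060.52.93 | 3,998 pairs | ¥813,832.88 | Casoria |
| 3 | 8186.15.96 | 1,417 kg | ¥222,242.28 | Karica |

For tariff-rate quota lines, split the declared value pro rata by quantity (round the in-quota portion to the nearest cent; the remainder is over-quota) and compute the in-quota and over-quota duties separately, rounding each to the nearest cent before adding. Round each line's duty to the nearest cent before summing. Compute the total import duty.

¥217,485.76

Line 1 (0768.09.30, Belia, 3,059 kg, ¥21,841.26):
Base rate for 0768.09.30 is ¥2.22/kg.
The additional-duty order on 0768.09.30 targets Serar, not Belia; it does not apply.
Duty = 3,059 × ¥2.22 = ¥6,790.98.
Line 2 (9060.52.93, Casoria, 3,998 pairs, ¥813,832.88):
Code 9060.52.93 is under a tariff-rate quota (threshold 1,688 pairs). In-quota: 1,688 pairs at 10%; over-quota: 2,310 pairs at 37.5%.
Pro-rata value split: in-quota = ¥813,832.88 × 1,688/3,998 = ¥343,609.28; over-quota = ¥813,832.88 − ¥343,609.28 = ¥470,223.60.
In-quota duty = ¥343,609.28 × 10% = ¥34,360.93. Over-quota duty = ¥470,223.60 × 37.5% = ¥176,333.85.
Line duty = ¥34,360.93 + ¥176,333.85 = ¥210,694.78.
Line 3 (8186.15.96, Karica, 1,417 kg, ¥222,242.28):
Base rate for 8186.15.96 is 4%.
Origin Karica qualifies under the Vinania–Karica agreement and 8186.15.96 is covered: preferential rate Free applies instead.
The additional-duty order on 8186.15.96 targets Serar, not Karica; it does not apply.
Duty = ¥222,242.28 × 0% = ¥0.00.
Total = ¥6,790.98 + ¥210,694.78 + ¥0.00 = ¥217,485.76.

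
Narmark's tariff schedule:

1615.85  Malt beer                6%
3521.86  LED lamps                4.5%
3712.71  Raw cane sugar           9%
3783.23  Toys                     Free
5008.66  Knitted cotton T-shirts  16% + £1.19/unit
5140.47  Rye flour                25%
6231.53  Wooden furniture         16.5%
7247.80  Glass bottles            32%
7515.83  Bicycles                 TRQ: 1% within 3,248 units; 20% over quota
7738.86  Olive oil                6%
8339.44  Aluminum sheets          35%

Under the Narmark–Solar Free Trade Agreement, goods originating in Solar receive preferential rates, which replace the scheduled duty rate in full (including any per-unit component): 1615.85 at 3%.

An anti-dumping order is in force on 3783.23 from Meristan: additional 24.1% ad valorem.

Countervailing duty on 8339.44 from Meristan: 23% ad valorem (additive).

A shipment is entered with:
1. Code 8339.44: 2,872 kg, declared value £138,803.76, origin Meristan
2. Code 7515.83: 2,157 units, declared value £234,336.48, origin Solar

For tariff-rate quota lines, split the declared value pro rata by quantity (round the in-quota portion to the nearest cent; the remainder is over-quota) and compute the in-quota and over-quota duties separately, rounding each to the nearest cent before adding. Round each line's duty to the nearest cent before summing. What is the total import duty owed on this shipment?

Line 1 (8339.44, Meristan, 2,872 kg, £138,803.76):
Base rate for 8339.44 is 35%.
Additional duty on 8339.44 from Meristan: +23%. Applied ad valorem rate: 35% + 23% = 58%.
Duty = £138,803.76 × 58% = £80,506.18.
Line 2 (7515.83, Solar, 2,157 units, £234,336.48):
Code 7515.83 is under a tariff-rate quota (threshold 3,248 units). Quantity 2,157 units is within the quota, so the in-quota rate 1% applies to the full value.
Duty = £234,336.48 × 1% = £2,343.36.
Total = £80,506.18 + £2,343.36 = £82,849.54.

£82,849.54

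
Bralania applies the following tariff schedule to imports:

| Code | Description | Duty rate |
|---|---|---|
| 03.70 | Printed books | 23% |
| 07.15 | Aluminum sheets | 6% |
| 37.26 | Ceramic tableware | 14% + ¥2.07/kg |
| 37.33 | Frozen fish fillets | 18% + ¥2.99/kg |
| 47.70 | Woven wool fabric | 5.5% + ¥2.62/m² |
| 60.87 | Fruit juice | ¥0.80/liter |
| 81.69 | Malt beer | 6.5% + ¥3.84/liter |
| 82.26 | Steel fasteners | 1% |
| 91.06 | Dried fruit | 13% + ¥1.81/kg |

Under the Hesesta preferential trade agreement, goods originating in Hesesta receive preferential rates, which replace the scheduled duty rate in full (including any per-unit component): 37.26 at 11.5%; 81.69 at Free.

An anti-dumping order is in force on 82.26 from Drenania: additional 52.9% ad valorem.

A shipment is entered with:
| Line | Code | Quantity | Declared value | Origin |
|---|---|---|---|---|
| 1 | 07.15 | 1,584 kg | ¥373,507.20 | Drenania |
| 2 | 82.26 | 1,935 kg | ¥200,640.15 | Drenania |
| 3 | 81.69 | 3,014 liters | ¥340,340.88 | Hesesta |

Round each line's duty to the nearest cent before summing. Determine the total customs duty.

Line 1 (07.15, Drenania, 1,584 kg, ¥373,507.20):
Base rate for 07.15 is 6%.
Duty = ¥373,507.20 × 6% = ¥22,410.43.
Line 2 (82.26, Drenania, 1,935 kg, ¥200,640.15):
Base rate for 82.26 is 1%.
Additional duty on 82.26 from Drenania: +52.9%. Applied ad valorem rate: 1% + 52.9% = 53.9%.
Duty = ¥200,640.15 × 53.9% = ¥108,145.04.
Line 3 (81.69, Hesesta, 3,014 liters, ¥340,340.88):
Base rate for 81.69 is 6.5% + ¥3.84/liter.
Origin Hesesta qualifies under the Bralania–Hesesta agreement and 81.69 is covered: preferential rate Free applies instead.
Duty = ¥340,340.88 × 0% = ¥0.00.
Total = ¥22,410.43 + ¥108,145.04 + ¥0.00 = ¥130,555.47.

¥130,555.47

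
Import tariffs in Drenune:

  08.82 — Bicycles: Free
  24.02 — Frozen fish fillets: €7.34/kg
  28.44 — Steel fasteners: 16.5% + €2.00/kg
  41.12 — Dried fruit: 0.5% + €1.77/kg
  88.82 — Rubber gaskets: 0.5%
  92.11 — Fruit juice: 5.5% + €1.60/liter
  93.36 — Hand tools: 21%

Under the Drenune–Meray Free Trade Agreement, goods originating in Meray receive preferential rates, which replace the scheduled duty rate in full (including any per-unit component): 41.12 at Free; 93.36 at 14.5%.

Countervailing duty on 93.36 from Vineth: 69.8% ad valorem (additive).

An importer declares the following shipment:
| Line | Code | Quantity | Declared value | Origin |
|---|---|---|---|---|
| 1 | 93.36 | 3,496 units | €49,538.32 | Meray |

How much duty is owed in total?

€7,183.06

Line 1 (93.36, Meray, 3,496 units, €49,538.32):
Base rate for 93.36 is 21%.
Origin Meray qualifies under the Drenune–Meray agreement and 93.36 is covered: preferential rate 14.5% applies instead.
The additional-duty order on 93.36 targets Vineth, not Meray; it does not apply.
Duty = €49,538.32 × 14.5% = €7,183.06.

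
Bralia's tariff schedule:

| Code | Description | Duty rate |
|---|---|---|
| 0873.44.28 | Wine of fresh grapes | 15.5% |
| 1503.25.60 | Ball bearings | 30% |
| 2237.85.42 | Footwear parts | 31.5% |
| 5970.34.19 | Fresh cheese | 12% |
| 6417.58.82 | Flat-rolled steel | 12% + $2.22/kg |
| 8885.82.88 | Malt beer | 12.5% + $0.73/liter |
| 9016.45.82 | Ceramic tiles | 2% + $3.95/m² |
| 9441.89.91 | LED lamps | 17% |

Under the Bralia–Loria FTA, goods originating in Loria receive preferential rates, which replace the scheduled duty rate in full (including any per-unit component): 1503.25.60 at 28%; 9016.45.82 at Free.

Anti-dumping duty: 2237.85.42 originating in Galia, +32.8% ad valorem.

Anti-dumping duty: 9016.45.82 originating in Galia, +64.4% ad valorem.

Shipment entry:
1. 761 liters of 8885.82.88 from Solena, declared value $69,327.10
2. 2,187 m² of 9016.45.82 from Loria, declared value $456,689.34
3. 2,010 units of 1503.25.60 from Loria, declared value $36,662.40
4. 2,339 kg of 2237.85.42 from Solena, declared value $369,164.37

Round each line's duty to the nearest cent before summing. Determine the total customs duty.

Line 1 (8885.82.88, Solena, 761 liters, $69,327.10):
Base rate for 8885.82.88 is 12.5% + $0.73/liter.
Duty = $69,327.10 × 12.5% + 761 × $0.73 = $9,221.42.
Line 2 (9016.45.82, Loria, 2,187 m², $456,689.34):
Base rate for 9016.45.82 is 2% + $3.95/m².
Origin Loria qualifies under the Bralia–Loria agreement and 9016.45.82 is covered: preferential rate Free applies instead.
The additional-duty order on 9016.45.82 targets Galia, not Loria; it does not apply.
Duty = $456,689.34 × 0% = $0.00.
Line 3 (1503.25.60, Loria, 2,010 units, $36,662.40):
Base rate for 1503.25.60 is 30%.
Origin Loria qualifies under the Bralia–Loria agreement and 1503.25.60 is covered: preferential rate 28% applies instead.
Duty = $36,662.40 × 28% = $10,265.47.
Line 4 (2237.85.42, Solena, 2,339 kg, $369,164.37):
Base rate for 2237.85.42 is 31.5%.
The additional-duty order on 2237.85.42 targets Galia, not Solena; it does not apply.
Duty = $369,164.37 × 31.5% = $116,286.78.
Total = $9,221.42 + $0.00 + $10,265.47 + $116,286.78 = $135,773.67.

$135,773.67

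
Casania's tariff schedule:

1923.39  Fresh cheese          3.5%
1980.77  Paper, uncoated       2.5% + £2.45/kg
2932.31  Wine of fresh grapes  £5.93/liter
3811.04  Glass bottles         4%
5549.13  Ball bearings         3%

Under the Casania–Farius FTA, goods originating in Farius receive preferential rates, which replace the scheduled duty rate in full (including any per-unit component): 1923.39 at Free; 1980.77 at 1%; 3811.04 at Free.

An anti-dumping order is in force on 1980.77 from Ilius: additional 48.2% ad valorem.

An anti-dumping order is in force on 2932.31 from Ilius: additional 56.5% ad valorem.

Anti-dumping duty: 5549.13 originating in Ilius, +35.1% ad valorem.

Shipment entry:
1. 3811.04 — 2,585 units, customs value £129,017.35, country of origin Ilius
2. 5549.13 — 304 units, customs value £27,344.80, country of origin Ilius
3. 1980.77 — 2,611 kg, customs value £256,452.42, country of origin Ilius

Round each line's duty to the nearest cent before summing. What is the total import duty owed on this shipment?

Line 1 (3811.04, Ilius, 2,585 units, £129,017.35):
Base rate for 3811.04 is 4%.
3811.04 has an FTA preferential rate, but origin Ilius is not Farius; base rate stands.
Duty = £129,017.35 × 4% = £5,160.69.
Line 2 (5549.13, Ilius, 304 units, £27,344.80):
Base rate for 5549.13 is 3%.
Additional duty on 5549.13 from Ilius: +35.1%. Applied ad valorem rate: 3% + 35.1% = 38.1%.
Duty = £27,344.80 × 38.1% = £10,418.37.
Line 3 (1980.77, Ilius, 2,611 kg, £256,452.42):
Base rate for 1980.77 is 2.5% + £2.45/kg.
1980.77 has an FTA preferential rate, but origin Ilius is not Farius; base rate stands.
Additional duty on 1980.77 from Ilius: +48.2%. Applied ad valorem rate: 2.5% + 48.2% = 50.7%.
Duty = £256,452.42 × 50.7% + 2,611 × £2.45 = £136,418.33.
Total = £5,160.69 + £10,418.37 + £136,418.33 = £151,997.39.

£151,997.39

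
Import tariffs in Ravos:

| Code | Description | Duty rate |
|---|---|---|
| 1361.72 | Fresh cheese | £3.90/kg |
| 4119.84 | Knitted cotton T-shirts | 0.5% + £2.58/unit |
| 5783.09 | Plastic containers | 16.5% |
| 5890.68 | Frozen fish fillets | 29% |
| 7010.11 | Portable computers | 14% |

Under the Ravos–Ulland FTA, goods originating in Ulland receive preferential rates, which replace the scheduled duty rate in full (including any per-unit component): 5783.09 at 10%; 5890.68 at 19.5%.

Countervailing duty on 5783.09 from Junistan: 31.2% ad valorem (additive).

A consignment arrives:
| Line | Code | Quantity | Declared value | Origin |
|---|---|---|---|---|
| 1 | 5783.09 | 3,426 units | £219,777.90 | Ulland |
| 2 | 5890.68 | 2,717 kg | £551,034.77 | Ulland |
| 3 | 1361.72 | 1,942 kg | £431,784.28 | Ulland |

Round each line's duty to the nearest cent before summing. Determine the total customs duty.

£137,003.37

Line 1 (5783.09, Ulland, 3,426 units, £219,777.90):
Base rate for 5783.09 is 16.5%.
Origin Ulland qualifies under the Ravos–Ulland agreement and 5783.09 is covered: preferential rate 10% applies instead.
The additional-duty order on 5783.09 targets Junistan, not Ulland; it does not apply.
Duty = £219,777.90 × 10% = £21,977.79.
Line 2 (5890.68, Ulland, 2,717 kg, £551,034.77):
Base rate for 5890.68 is 29%.
Origin Ulland qualifies under the Ravos–Ulland agreement and 5890.68 is covered: preferential rate 19.5% applies instead.
Duty = £551,034.77 × 19.5% = £107,451.78.
Line 3 (1361.72, Ulland, 1,942 kg, £431,784.28):
Base rate for 1361.72 is £3.90/kg.
Origin Ulland is the FTA partner but 1361.72 is not on the preference list; base rate stands.
Duty = 1,942 × £3.90 = £7,573.80.
Total = £21,977.79 + £107,451.78 + £7,573.80 = £137,003.37.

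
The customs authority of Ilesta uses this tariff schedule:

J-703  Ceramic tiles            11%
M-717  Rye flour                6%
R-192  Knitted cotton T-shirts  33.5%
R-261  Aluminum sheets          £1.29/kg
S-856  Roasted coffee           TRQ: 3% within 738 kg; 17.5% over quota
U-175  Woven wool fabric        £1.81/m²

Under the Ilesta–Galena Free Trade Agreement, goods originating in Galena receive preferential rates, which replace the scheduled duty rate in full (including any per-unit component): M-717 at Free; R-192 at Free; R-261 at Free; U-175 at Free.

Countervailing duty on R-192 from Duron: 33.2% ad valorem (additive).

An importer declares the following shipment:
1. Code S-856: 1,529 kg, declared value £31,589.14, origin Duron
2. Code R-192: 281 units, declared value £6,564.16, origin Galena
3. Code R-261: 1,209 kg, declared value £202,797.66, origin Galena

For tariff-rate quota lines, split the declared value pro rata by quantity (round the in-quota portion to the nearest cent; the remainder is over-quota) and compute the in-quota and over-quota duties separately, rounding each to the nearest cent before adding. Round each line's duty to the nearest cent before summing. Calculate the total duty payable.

£3,317.27

Line 1 (S-856, Duron, 1,529 kg, £31,589.14):
Code S-856 is under a tariff-rate quota (threshold 738 kg). In-quota: 738 kg at 3%; over-quota: 791 kg at 17.5%.
Pro-rata value split: in-quota = £31,589.14 × 738/1,529 = £15,247.08; over-quota = £31,589.14 − £15,247.08 = £16,342.06.
In-quota duty = £15,247.08 × 3% = £457.41. Over-quota duty = £16,342.06 × 17.5% = £2,859.86.
Line duty = £457.41 + £2,859.86 = £3,317.27.
Line 2 (R-192, Galena, 281 units, £6,564.16):
Base rate for R-192 is 33.5%.
Origin Galena qualifies under the Ilesta–Galena agreement and R-192 is covered: preferential rate Free applies instead.
The additional-duty order on R-192 targets Duron, not Galena; it does not apply.
Duty = £6,564.16 × 0% = £0.00.
Line 3 (R-261, Galena, 1,209 kg, £202,797.66):
Base rate for R-261 is £1.29/kg.
Origin Galena qualifies under the Ilesta–Galena agreement and R-261 is covered: preferential rate Free applies instead.
Duty = £202,797.66 × 0% = £0.00.
Total = £3,317.27 + £0.00 + £0.00 = £3,317.27.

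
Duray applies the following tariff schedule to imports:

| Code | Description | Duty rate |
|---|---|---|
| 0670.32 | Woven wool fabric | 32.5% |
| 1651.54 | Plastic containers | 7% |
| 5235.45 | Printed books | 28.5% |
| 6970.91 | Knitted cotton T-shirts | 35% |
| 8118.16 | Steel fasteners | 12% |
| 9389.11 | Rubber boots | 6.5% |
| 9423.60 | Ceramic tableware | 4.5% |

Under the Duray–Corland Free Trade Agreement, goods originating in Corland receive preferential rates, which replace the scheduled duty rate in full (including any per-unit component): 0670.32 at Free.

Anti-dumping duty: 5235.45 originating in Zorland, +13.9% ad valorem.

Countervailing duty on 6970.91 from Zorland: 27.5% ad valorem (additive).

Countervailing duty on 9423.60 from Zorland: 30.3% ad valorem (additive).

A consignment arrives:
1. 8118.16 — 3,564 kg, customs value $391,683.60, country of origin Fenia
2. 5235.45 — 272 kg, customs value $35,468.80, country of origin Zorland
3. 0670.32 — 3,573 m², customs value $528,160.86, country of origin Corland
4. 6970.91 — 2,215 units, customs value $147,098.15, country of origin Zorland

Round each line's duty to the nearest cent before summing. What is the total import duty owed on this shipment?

$153,977.14

Line 1 (8118.16, Fenia, 3,564 kg, $391,683.60):
Base rate for 8118.16 is 12%.
Duty = $391,683.60 × 12% = $47,002.03.
Line 2 (5235.45, Zorland, 272 kg, $35,468.80):
Base rate for 5235.45 is 28.5%.
Additional duty on 5235.45 from Zorland: +13.9%. Applied ad valorem rate: 28.5% + 13.9% = 42.4%.
Duty = $35,468.80 × 42.4% = $15,038.77.
Line 3 (0670.32, Corland, 3,573 m², $528,160.86):
Base rate for 0670.32 is 32.5%.
Origin Corland qualifies under the Duray–Corland agreement and 0670.32 is covered: preferential rate Free applies instead.
Duty = $528,160.86 × 0% = $0.00.
Line 4 (6970.91, Zorland, 2,215 units, $147,098.15):
Base rate for 6970.91 is 35%.
Additional duty on 6970.91 from Zorland: +27.5%. Applied ad valorem rate: 35% + 27.5% = 62.5%.
Duty = $147,098.15 × 62.5% = $91,936.34.
Total = $47,002.03 + $15,038.77 + $0.00 + $91,936.34 = $153,977.14.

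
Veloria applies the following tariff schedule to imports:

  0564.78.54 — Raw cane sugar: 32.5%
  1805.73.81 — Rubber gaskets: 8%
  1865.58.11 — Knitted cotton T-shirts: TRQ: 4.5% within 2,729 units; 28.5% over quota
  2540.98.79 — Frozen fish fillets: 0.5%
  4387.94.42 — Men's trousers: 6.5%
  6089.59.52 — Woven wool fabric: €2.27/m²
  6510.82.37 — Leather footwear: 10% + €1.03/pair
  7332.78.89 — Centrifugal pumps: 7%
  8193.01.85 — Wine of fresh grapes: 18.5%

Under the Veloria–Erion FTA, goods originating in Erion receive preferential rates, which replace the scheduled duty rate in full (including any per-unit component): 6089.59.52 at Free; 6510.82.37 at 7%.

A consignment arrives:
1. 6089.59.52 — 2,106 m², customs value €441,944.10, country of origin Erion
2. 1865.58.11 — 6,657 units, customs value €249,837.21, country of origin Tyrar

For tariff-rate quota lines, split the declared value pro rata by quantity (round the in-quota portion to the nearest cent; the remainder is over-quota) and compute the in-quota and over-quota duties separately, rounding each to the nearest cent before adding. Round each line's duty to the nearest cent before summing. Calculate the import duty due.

€46,622.95

Line 1 (6089.59.52, Erion, 2,106 m², €441,944.10):
Base rate for 6089.59.52 is €2.27/m².
Origin Erion qualifies under the Veloria–Erion agreement and 6089.59.52 is covered: preferential rate Free applies instead.
Duty = €441,944.10 × 0% = €0.00.
Line 2 (1865.58.11, Tyrar, 6,657 units, €249,837.21):
Code 1865.58.11 is under a tariff-rate quota (threshold 2,729 units). In-quota: 2,729 units at 4.5%; over-quota: 3,928 units at 28.5%.
Pro-rata value split: in-quota = €249,837.21 × 2,729/6,657 = €102,419.37; over-quota = €249,837.21 − €102,419.37 = €147,417.84.
In-quota duty = €102,419.37 × 4.5% = €4,608.87. Over-quota duty = €147,417.84 × 28.5% = €42,014.08.
Line duty = €4,608.87 + €42,014.08 = €46,622.95.
Total = €0.00 + €46,622.95 = €46,622.95.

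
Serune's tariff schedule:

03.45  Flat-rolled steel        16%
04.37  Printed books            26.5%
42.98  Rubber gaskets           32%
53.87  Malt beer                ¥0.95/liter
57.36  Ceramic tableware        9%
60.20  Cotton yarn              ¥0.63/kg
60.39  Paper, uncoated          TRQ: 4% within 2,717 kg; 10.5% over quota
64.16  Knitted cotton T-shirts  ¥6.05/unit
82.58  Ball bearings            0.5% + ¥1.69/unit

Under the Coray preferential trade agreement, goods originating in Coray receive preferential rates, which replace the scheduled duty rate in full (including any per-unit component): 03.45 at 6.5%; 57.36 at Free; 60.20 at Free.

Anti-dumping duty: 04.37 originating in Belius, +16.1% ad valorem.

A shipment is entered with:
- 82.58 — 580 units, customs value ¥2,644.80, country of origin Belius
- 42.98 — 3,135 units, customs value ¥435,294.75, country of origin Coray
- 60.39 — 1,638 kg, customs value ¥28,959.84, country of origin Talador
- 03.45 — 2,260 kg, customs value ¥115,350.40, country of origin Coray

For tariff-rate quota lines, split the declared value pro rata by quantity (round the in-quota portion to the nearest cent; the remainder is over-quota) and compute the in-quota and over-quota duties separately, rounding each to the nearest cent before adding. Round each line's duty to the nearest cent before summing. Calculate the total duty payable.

¥148,943.91

Line 1 (82.58, Belius, 580 units, ¥2,644.80):
Base rate for 82.58 is 0.5% + ¥1.69/unit.
Duty = ¥2,644.80 × 0.5% + 580 × ¥1.69 = ¥993.42.
Line 2 (42.98, Coray, 3,135 units, ¥435,294.75):
Base rate for 42.98 is 32%.
Origin Coray is the FTA partner but 42.98 is not on the preference list; base rate stands.
Duty = ¥435,294.75 × 32% = ¥139,294.32.
Line 3 (60.39, Talador, 1,638 kg, ¥28,959.84):
Code 60.39 is under a tariff-rate quota (threshold 2,717 kg). Quantity 1,638 kg is within the quota, so the in-quota rate 4% applies to the full value.
Duty = ¥28,959.84 × 4% = ¥1,158.39.
Line 4 (03.45, Coray, 2,260 kg, ¥115,350.40):
Base rate for 03.45 is 16%.
Origin Coray qualifies under the Serune–Coray agreement and 03.45 is covered: preferential rate 6.5% applies instead.
Duty = ¥115,350.40 × 6.5% = ¥7,497.78.
Total = ¥993.42 + ¥139,294.32 + ¥1,158.39 + ¥7,497.78 = ¥148,943.91.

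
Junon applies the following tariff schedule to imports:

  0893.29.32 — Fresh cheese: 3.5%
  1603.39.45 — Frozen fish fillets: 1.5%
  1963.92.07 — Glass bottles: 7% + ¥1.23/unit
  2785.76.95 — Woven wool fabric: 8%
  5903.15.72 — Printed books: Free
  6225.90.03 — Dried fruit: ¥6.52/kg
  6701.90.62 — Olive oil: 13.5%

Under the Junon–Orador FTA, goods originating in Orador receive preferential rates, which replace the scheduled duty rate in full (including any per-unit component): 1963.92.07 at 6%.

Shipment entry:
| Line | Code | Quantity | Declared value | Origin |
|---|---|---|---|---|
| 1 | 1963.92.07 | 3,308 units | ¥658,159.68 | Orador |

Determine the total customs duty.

Line 1 (1963.92.07, Orador, 3,308 units, ¥658,159.68):
Base rate for 1963.92.07 is 7% + ¥1.23/unit.
Origin Orador qualifies under the Junon–Orador agreement and 1963.92.07 is covered: preferential rate 6% applies instead.
Duty = ¥658,159.68 × 6% = ¥39,489.58.

¥39,489.58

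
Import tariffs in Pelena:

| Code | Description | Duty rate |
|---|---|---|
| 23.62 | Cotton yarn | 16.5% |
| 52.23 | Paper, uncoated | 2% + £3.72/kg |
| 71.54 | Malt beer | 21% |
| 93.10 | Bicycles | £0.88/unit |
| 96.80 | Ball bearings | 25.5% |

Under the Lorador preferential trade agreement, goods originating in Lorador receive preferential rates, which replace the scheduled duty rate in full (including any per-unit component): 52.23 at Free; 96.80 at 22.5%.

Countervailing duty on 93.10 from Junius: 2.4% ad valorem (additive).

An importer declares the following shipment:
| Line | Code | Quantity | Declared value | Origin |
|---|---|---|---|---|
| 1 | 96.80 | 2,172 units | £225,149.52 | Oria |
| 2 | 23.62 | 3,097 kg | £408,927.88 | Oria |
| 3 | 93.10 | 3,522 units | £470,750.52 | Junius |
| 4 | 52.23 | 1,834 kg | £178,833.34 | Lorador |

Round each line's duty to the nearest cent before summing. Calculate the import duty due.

Line 1 (96.80, Oria, 2,172 units, £225,149.52):
Base rate for 96.80 is 25.5%.
96.80 has an FTA preferential rate, but origin Oria is not Lorador; base rate stands.
Duty = £225,149.52 × 25.5% = £57,413.13.
Line 2 (23.62, Oria, 3,097 kg, £408,927.88):
Base rate for 23.62 is 16.5%.
Duty = £408,927.88 × 16.5% = £67,473.10.
Line 3 (93.10, Junius, 3,522 units, £470,750.52):
Base rate for 93.10 is £0.88/unit.
Additional duty on 93.10 from Junius: +2.4% ad valorem. Applied ad valorem rate = 2.4%.
Duty = £470,750.52 × 2.4% + 3,522 × £0.88 = £14,397.37.
Line 4 (52.23, Lorador, 1,834 kg, £178,833.34):
Base rate for 52.23 is 2% + £3.72/kg.
Origin Lorador qualifies under the Pelena–Lorador agreement and 52.23 is covered: preferential rate Free applies instead.
Duty = £178,833.34 × 0% = £0.00.
Total = £57,413.13 + £67,473.10 + £14,397.37 + £0.00 = £139,283.60.

£139,283.60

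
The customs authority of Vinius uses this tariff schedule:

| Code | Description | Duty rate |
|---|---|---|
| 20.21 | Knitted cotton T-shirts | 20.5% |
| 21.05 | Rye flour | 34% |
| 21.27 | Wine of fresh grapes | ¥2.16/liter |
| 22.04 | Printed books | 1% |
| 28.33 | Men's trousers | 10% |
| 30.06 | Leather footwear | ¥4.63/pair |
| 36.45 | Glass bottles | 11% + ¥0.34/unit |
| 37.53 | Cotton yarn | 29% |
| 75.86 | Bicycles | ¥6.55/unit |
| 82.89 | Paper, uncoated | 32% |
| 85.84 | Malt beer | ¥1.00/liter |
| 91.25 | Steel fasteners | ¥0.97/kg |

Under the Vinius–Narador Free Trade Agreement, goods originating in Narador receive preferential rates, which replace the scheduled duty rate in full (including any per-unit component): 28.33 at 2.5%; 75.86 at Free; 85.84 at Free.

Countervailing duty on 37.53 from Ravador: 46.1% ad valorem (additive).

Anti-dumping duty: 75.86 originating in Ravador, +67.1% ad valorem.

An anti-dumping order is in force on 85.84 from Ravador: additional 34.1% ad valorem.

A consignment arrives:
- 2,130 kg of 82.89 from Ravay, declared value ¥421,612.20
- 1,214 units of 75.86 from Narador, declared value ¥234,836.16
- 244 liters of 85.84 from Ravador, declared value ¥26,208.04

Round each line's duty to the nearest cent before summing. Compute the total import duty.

Line 1 (82.89, Ravay, 2,130 kg, ¥421,612.20):
Base rate for 82.89 is 32%.
Duty = ¥421,612.20 × 32% = ¥134,915.90.
Line 2 (75.86, Narador, 1,214 units, ¥234,836.16):
Base rate for 75.86 is ¥6.55/unit.
Origin Narador qualifies under the Vinius–Narador agreement and 75.86 is covered: preferential rate Free applies instead.
The additional-duty order on 75.86 targets Ravador, not Narador; it does not apply.
Duty = ¥234,836.16 × 0% = ¥0.00.
Line 3 (85.84, Ravador, 244 liters, ¥26,208.04):
Base rate for 85.84 is ¥1.00/liter.
85.84 has an FTA preferential rate, but origin Ravador is not Narador; base rate stands.
Additional duty on 85.84 from Ravador: +34.1% ad valorem. Applied ad valorem rate = 34.1%.
Duty = ¥26,208.04 × 34.1% + 244 × ¥1.00 = ¥9,180.94.
Total = ¥134,915.90 + ¥0.00 + ¥9,180.94 = ¥144,096.84.

¥144,096.84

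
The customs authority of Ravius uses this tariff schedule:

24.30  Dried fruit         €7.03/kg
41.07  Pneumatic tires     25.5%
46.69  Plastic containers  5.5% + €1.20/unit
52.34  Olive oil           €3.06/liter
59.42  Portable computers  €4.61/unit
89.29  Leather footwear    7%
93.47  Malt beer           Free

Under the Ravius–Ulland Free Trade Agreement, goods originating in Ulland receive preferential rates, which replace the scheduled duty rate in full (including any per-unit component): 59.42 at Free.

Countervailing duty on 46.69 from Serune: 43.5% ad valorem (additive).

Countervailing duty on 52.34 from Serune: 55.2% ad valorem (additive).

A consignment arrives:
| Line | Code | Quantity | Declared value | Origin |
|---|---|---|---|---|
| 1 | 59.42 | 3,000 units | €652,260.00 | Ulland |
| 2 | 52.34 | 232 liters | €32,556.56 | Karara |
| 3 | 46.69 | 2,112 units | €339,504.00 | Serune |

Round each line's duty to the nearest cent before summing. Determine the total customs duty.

Line 1 (59.42, Ulland, 3,000 units, €652,260.00):
Base rate for 59.42 is €4.61/unit.
Origin Ulland qualifies under the Ravius–Ulland agreement and 59.42 is covered: preferential rate Free applies instead.
Duty = €652,260.00 × 0% = €0.00.
Line 2 (52.34, Karara, 232 liters, €32,556.56):
Base rate for 52.34 is €3.06/liter.
The additional-duty order on 52.34 targets Serune, not Karara; it does not apply.
Duty = 232 × €3.06 = €709.92.
Line 3 (46.69, Serune, 2,112 units, €339,504.00):
Base rate for 46.69 is 5.5% + €1.20/unit.
Additional duty on 46.69 from Serune: +43.5%. Applied ad valorem rate: 5.5% + 43.5% = 49%.
Duty = €339,504.00 × 49% + 2,112 × €1.20 = €168,891.36.
Total = €0.00 + €709.92 + €168,891.36 = €169,601.28.

€169,601.28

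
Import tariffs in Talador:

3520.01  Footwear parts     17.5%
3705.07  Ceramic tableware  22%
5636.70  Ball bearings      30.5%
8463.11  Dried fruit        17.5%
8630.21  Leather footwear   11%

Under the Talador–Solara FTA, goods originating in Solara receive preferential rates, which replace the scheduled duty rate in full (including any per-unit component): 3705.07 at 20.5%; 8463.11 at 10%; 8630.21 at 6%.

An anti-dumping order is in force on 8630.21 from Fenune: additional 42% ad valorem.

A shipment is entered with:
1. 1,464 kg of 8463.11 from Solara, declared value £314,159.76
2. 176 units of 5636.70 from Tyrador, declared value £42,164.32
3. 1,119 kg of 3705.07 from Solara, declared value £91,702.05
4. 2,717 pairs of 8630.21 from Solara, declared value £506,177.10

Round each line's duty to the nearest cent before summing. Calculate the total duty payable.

£93,445.65

Line 1 (8463.11, Solara, 1,464 kg, £314,159.76):
Base rate for 8463.11 is 17.5%.
Origin Solara qualifies under the Talador–Solara agreement and 8463.11 is covered: preferential rate 10% applies instead.
Duty = £314,159.76 × 10% = £31,415.98.
Line 2 (5636.70, Tyrador, 176 units, £42,164.32):
Base rate for 5636.70 is 30.5%.
Duty = £42,164.32 × 30.5% = £12,860.12.
Line 3 (3705.07, Solara, 1,119 kg, £91,702.05):
Base rate for 3705.07 is 22%.
Origin Solara qualifies under the Talador–Solara agreement and 3705.07 is covered: preferential rate 20.5% applies instead.
Duty = £91,702.05 × 20.5% = £18,798.92.
Line 4 (8630.21, Solara, 2,717 pairs, £506,177.10):
Base rate for 8630.21 is 11%.
Origin Solara qualifies under the Talador–Solara agreement and 8630.21 is covered: preferential rate 6% applies instead.
The additional-duty order on 8630.21 targets Fenune, not Solara; it does not apply.
Duty = £506,177.10 × 6% = £30,370.63.
Total = £31,415.98 + £12,860.12 + £18,798.92 + £30,370.63 = £93,445.65.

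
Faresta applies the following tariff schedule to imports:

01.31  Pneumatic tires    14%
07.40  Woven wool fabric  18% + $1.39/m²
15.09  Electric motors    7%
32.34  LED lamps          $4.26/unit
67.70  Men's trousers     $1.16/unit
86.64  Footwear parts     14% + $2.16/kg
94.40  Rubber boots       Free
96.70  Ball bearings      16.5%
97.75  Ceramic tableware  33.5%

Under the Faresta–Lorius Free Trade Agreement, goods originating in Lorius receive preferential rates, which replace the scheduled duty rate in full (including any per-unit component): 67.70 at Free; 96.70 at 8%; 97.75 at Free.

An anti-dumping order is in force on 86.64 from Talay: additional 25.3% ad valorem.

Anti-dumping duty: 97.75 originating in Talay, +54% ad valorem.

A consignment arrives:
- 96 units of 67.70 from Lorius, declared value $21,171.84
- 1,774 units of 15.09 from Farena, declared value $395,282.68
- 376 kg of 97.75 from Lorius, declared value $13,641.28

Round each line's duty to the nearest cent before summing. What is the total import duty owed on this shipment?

Line 1 (67.70, Lorius, 96 units, $21,171.84):
Base rate for 67.70 is $1.16/unit.
Origin Lorius qualifies under the Faresta–Lorius agreement and 67.70 is covered: preferential rate Free applies instead.
Duty = $21,171.84 × 0% = $0.00.
Line 2 (15.09, Farena, 1,774 units, $395,282.68):
Base rate for 15.09 is 7%.
Duty = $395,282.68 × 7% = $27,669.79.
Line 3 (97.75, Lorius, 376 kg, $13,641.28):
Base rate for 97.75 is 33.5%.
Origin Lorius qualifies under the Faresta–Lorius agreement and 97.75 is covered: preferential rate Free applies instead.
The additional-duty order on 97.75 targets Talay, not Lorius; it does not apply.
Duty = $13,641.28 × 0% = $0.00.
Total = $0.00 + $27,669.79 + $0.00 = $27,669.79.

$27,669.79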